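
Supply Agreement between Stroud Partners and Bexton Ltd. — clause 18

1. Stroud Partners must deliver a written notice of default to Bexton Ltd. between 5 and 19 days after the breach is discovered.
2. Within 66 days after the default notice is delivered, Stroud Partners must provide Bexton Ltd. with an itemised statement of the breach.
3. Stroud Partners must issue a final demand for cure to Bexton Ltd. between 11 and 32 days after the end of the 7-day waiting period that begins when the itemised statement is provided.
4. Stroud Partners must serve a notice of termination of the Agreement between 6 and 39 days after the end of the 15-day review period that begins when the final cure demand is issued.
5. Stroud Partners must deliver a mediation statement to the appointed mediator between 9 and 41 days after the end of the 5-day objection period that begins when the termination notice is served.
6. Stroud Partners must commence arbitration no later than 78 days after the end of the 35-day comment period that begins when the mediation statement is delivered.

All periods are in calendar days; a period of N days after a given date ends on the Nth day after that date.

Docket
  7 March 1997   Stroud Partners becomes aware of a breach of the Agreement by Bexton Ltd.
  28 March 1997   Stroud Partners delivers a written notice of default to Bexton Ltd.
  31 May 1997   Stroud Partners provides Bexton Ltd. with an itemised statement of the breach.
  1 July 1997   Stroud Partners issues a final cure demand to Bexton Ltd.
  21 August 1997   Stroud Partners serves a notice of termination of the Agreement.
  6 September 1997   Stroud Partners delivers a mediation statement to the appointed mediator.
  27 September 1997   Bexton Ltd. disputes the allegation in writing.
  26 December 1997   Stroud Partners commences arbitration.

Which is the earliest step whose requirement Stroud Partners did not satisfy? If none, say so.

Step 1: the window is 5–19 days after 7 March 1997 (when the breach is discovered), so 12 March 1997 through 26 March 1997; 28 March 1997 is 2 days past the end of the window.
The analysis stops there.

Step 1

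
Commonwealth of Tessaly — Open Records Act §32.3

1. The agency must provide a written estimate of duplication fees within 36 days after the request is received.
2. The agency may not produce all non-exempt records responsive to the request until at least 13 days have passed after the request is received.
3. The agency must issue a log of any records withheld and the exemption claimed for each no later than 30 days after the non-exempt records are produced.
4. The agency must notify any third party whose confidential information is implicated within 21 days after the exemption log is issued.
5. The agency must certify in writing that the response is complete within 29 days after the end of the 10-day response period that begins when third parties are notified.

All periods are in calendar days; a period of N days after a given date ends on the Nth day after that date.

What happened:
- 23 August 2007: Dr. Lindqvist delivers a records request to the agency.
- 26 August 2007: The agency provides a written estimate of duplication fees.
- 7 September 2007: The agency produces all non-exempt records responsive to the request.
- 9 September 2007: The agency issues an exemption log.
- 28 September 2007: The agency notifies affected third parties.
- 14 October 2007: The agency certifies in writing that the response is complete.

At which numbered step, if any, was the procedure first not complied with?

None — every step was satisfied

Step 1 — counting 36 days from 23 August 2007 (when the request is received) gives a deadline of 28 September 2007; 26 August 2007 is within that limit.
Step 2 — must wait 13 days from 23 August 2007 (when the request is received), so not before 5 September 2007; 7 September 2007 is on or after that date.
Step 3 — counting 30 days from 7 September 2007 (when the non-exempt records are produced) gives a deadline of 7 October 2007; 9 September 2007 is within that limit.
Step 4 — counting 21 days from 9 September 2007 (when the exemption log is issued) gives a deadline of 30 September 2007; done 28 September 2007 — timely.
Step 5 — counting 29 days from 8 October 2007 (end of the 10-day response period, which began when third parties are notified on 28 September 2007) gives a deadline of 6 November 2007; completed 14 October 2007, before the deadline.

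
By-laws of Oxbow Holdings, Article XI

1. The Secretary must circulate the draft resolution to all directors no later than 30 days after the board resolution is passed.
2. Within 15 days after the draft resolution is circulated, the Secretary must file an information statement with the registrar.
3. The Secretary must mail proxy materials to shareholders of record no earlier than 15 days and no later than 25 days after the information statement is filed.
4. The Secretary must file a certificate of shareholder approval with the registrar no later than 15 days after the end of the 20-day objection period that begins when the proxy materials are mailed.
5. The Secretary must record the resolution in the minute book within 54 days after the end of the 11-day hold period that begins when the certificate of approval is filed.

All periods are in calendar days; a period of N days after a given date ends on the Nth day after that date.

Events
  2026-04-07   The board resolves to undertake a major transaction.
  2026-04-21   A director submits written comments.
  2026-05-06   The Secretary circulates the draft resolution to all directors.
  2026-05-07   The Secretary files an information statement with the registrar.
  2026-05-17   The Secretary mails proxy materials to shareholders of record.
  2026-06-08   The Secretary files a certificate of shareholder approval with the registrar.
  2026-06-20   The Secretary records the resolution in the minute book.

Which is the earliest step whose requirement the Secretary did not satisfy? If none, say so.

Step 3

(1) due by 2026-04-07 + 30 days = 2026-05-07; completed 2026-05-06, before the deadline.
(2) due by 2026-05-06 + 15 days = 2026-05-21; 2026-05-07 is within that limit.
(3) the permitted window runs from 2026-05-07 + 15 = 2026-05-22 to 2026-05-07 + 25 = 2026-06-01; 2026-05-17 is 5 days too early.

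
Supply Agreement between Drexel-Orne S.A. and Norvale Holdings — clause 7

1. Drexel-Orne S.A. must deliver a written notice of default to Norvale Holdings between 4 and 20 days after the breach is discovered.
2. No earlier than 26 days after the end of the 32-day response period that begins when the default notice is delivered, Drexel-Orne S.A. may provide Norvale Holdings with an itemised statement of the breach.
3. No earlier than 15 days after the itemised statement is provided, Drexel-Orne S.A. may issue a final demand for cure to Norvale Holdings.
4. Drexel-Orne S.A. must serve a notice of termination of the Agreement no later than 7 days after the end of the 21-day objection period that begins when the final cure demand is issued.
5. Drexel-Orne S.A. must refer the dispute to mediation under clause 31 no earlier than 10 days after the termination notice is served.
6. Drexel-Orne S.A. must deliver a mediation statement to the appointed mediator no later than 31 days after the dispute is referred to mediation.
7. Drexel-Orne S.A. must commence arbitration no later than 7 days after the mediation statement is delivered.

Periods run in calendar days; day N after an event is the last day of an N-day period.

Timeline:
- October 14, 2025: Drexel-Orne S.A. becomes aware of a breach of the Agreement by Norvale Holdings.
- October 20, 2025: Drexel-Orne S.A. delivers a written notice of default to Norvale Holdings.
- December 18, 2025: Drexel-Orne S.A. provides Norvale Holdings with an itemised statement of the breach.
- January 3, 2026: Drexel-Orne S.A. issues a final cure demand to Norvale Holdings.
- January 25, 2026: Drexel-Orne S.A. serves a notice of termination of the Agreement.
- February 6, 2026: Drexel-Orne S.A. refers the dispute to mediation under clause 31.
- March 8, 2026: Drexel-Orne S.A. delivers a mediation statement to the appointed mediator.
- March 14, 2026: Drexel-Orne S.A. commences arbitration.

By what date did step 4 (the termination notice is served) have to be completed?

The final cure demand is issued on January 3, 2026; the 21-day objection period therefore ends January 24, 2026, and step 4 runs from that date. 7 days after January 24, 2026 is January 31, 2026.

January 31, 2026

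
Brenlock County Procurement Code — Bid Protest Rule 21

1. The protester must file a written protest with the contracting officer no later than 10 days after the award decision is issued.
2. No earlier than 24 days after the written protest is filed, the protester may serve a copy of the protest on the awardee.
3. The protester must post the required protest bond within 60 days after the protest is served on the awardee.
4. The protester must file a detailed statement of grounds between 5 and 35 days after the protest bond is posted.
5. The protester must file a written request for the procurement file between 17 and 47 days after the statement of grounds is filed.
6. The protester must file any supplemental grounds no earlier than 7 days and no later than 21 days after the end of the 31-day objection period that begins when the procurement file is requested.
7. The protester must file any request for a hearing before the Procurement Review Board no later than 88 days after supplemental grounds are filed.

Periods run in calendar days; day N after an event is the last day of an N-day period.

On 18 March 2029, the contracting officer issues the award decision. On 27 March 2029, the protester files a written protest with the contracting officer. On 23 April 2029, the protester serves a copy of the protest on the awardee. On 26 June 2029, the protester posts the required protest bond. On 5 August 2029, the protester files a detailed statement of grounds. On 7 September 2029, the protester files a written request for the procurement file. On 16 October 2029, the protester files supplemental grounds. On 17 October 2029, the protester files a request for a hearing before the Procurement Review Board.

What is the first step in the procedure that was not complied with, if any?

(1) due by 18 March 2029 + 10 days = 28 March 2029; completed 27 March 2029, before the deadline.
(2) permitted from 27 March 2029 + 24 days = 20 April 2029 onward; 23 April 2029 is on or after that date.
(3) due by 23 April 2029 + 60 days = 22 June 2029; done 26 June 2029 — 4 days late.
The analysis stops there.

Step 3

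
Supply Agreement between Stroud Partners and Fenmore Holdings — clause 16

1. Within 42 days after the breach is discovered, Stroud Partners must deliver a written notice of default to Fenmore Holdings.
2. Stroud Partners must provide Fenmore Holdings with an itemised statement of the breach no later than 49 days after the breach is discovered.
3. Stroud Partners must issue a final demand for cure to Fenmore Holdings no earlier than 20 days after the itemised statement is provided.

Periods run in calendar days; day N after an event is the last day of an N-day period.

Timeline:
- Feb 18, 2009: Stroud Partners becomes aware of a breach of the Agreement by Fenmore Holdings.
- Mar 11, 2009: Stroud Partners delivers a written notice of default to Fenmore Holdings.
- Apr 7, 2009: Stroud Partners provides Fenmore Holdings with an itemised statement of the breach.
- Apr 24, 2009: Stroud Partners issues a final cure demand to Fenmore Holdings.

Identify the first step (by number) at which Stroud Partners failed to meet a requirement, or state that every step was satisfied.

Step 1 — counting 42 days from Feb 18, 2009 (when the breach is discovered) gives a deadline of Apr 1, 2009; Mar 11, 2009 is within that limit.
Step 2 — counting 49 days from Feb 18, 2009 (when the breach is discovered) gives a deadline of Apr 8, 2009; Apr 7, 2009 is within that limit.
Step 3 — must wait 20 days from Apr 7, 2009 (when the itemised statement is provided), so not before Apr 27, 2009; done Apr 24, 2009 — 3 days too early.

Step 3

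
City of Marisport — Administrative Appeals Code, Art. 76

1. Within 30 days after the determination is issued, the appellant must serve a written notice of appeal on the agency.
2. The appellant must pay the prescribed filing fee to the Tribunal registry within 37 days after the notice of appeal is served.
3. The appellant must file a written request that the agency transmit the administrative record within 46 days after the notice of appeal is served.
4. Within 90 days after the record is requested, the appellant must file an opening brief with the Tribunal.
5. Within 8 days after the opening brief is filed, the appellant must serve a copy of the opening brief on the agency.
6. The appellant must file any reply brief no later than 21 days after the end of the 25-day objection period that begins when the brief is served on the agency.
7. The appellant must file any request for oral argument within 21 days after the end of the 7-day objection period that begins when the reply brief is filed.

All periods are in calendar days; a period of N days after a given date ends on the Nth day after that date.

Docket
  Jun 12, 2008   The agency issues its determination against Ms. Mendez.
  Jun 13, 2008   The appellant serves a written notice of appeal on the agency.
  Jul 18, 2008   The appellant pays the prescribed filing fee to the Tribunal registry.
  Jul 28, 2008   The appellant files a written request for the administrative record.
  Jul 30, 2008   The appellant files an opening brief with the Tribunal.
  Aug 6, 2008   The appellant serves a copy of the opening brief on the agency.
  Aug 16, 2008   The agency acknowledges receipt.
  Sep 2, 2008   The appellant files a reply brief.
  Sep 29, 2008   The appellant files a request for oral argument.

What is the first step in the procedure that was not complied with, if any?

None — every step was satisfied

Step 1: 30 days after Jun 12, 2008 (when the determination is issued) is Jul 12, 2008; Jun 13, 2008 is within that limit.
Step 2: 37 days after Jun 13, 2008 (when the notice of appeal is served) is Jul 20, 2008; completed Jul 18, 2008, before the deadline.
Step 3: 46 days after Jun 13, 2008 (when the notice of appeal is served) is Jul 29, 2008; completed Jul 28, 2008, before the deadline.
Step 4: 90 days after Jul 28, 2008 (when the record is requested) is Oct 26, 2008; done Jul 30, 2008 — timely.
Step 5: 8 days after Jul 30, 2008 (when the opening brief is filed) is Aug 7, 2008; done Aug 6, 2008 — timely.
Step 6: 21 days after Aug 31, 2008 (end of the 25-day objection period, which began when the brief is served on the agency on Aug 6, 2008) is Sep 21, 2008; completed Sep 2, 2008, before the deadline.
Step 7: 21 days after Sep 9, 2008 (end of the 7-day objection period, which began when the reply brief is filed on Sep 2, 2008) is Sep 30, 2008; Sep 29, 2008 is within that limit.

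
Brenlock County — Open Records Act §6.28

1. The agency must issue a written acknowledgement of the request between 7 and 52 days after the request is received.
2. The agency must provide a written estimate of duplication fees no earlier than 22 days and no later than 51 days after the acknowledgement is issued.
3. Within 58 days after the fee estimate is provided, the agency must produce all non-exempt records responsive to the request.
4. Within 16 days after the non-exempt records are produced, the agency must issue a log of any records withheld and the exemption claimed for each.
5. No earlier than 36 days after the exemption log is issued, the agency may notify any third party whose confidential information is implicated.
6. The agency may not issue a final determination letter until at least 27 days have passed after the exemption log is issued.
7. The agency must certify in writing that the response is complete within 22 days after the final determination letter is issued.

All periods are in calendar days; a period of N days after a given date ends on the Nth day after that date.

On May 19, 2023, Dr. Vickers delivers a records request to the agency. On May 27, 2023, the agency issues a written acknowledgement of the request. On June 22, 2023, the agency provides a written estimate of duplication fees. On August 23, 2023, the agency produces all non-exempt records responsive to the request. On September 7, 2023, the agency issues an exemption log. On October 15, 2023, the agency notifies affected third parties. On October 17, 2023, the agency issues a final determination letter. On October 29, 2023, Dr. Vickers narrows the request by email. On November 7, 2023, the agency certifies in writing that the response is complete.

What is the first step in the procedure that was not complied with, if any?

(1) the permitted window runs from May 19, 2023 + 7 = May 26, 2023 to May 19, 2023 + 52 = July 10, 2023; done May 27, 2023 — within the window.
(2) the permitted window runs from May 27, 2023 + 22 = June 18, 2023 to May 27, 2023 + 51 = July 17, 2023; June 22, 2023 falls inside that range.
(3) due by June 22, 2023 + 58 days = August 19, 2023; not done until August 23, 2023, 4 days after the deadline.

Step 3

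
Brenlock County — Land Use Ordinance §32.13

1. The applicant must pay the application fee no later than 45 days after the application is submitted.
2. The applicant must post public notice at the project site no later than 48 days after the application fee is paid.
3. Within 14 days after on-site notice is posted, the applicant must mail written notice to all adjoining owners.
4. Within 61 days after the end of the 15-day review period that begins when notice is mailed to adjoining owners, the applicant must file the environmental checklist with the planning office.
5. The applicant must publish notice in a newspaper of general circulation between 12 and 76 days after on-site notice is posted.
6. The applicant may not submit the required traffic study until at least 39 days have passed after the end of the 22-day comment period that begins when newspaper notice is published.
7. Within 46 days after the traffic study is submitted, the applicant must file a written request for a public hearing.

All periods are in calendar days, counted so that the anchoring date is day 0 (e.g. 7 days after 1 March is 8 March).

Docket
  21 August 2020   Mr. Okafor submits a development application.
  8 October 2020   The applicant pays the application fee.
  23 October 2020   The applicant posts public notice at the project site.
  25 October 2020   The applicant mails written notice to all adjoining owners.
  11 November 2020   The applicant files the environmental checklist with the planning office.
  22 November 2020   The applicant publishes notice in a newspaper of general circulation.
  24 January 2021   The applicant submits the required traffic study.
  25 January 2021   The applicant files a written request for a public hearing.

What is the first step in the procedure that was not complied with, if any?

Step 1

Step 1 — counting 45 days from 21 August 2020 (when the application is submitted) gives a deadline of 5 October 2020; not done until 8 October 2020, 3 days after the deadline.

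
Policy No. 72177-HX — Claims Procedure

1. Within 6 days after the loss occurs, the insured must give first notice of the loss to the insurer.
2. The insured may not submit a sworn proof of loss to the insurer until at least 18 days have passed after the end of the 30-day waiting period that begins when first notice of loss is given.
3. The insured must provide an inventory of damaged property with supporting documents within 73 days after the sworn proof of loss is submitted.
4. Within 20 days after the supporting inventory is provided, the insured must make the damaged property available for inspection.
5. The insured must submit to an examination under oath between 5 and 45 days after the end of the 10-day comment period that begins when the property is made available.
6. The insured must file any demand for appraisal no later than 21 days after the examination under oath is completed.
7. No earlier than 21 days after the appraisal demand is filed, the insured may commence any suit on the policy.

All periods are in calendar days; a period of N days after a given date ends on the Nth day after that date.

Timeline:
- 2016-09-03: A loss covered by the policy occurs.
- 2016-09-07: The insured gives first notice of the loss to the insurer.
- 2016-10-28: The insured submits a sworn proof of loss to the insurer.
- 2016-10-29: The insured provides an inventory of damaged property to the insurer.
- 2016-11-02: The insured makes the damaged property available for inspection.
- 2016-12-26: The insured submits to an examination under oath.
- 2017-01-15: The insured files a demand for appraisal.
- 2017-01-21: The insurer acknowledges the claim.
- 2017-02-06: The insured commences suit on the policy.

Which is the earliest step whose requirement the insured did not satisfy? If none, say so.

(1) due by 2016-09-03 + 6 days = 2016-09-09; completed 2016-09-07, before the deadline.
(2) permitted from 2016-10-07 + 18 days = 2016-10-25 onward; 2016-10-28 is on or after that date.
(3) due by 2016-10-28 + 73 days = 2017-01-09; done 2016-10-29 — timely.
(4) due by 2016-10-29 + 20 days = 2016-11-18; 2016-11-02 is within that limit.
(5) the permitted window runs from 2016-11-12 + 5 = 2016-11-17 to 2016-11-12 + 45 = 2016-12-27; done 2016-12-26 — within the window.
(6) due by 2016-12-26 + 21 days = 2017-01-16; done 2017-01-15 — timely.
(7) permitted from 2017-01-15 + 21 days = 2017-02-05 onward; done 2017-02-06 — permitted.

None — every step was satisfied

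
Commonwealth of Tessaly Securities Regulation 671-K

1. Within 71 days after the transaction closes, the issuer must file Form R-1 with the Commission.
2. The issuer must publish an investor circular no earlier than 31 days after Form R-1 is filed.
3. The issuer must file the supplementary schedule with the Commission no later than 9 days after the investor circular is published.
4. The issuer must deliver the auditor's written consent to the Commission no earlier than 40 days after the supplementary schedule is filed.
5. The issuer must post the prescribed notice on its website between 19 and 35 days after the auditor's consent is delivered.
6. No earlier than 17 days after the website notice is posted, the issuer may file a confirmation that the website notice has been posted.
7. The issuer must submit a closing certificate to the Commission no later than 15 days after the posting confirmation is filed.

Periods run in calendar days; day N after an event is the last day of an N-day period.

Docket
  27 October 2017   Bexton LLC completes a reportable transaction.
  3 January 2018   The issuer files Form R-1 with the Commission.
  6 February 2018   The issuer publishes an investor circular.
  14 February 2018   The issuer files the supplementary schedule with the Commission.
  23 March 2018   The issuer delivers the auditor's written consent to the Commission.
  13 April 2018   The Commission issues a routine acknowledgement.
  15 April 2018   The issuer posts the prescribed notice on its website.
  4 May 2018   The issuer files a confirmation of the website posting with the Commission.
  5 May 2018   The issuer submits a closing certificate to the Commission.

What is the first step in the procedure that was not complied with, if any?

Step 1 — counting 71 days from 27 October 2017 (when the transaction closes) gives a deadline of 6 January 2018; done 3 January 2018 — timely.
Step 2 — must wait 31 days from 3 January 2018 (when Form R-1 is filed), so not before 3 February 2018; done 6 February 2018, after the minimum wait.
Step 3 — counting 9 days from 6 February 2018 (when the investor circular is published) gives a deadline of 15 February 2018; done 14 February 2018 — timely.
Step 4 — must wait 40 days from 14 February 2018 (when the supplementary schedule is filed), so not before 26 March 2018; acted on 23 March 2018, 3 days prematurely.

Step 4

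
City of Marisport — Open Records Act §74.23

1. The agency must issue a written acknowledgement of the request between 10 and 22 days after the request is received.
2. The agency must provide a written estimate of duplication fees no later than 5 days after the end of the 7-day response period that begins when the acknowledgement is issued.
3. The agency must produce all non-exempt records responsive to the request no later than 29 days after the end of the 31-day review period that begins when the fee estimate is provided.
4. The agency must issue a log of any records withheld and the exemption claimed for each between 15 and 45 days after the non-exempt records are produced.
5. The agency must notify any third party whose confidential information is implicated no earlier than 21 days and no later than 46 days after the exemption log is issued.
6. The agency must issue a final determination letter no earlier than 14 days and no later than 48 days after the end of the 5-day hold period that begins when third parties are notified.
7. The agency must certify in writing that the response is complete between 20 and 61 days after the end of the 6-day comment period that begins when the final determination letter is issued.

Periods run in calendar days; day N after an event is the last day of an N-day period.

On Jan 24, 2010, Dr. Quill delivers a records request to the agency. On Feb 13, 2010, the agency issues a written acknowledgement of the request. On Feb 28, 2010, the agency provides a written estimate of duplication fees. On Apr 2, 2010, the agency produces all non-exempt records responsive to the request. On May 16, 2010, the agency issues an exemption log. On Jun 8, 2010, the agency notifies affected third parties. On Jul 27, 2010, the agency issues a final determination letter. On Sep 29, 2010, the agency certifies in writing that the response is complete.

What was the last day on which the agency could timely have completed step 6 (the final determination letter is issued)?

Jul 31, 2010

Third parties are notified on Jun 8, 2010; the 5-day hold period therefore ends Jun 13, 2010, and step 6 runs from that date. The window is 14–48 days after Jun 13, 2010; it closes on Jul 31, 2010.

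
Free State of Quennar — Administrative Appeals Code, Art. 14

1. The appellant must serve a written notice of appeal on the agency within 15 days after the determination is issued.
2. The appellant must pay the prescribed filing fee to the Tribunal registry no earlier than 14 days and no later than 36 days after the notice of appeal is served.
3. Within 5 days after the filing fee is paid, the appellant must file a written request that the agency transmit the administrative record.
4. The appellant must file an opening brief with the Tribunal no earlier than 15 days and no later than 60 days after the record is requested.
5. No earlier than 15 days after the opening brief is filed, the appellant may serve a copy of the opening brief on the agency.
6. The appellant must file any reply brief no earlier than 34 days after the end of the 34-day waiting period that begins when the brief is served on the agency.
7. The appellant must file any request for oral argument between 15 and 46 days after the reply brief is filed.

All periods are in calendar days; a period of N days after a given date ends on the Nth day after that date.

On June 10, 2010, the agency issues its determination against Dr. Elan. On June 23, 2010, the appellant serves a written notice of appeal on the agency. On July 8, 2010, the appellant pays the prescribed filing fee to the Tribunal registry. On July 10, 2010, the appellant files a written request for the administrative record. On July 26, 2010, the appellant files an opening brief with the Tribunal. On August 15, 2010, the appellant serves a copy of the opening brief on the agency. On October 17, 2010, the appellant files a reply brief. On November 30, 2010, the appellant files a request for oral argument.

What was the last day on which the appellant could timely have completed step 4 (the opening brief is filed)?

Step 4 runs from July 10, 2010, when the record is requested. The window is 15–60 days after July 10, 2010; it closes on September 8, 2010.

September 8, 2010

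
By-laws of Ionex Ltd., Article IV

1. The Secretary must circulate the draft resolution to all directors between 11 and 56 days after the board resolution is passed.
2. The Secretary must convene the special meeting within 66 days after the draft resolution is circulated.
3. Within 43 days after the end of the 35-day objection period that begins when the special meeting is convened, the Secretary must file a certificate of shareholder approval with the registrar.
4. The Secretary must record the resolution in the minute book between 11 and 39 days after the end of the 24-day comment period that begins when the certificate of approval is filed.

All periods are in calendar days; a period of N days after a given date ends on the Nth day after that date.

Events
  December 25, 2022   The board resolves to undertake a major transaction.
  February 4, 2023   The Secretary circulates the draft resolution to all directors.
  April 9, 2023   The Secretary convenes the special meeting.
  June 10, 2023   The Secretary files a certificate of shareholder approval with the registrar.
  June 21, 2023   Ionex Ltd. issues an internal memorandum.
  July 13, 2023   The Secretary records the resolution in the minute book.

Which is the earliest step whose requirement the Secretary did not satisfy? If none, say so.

Step 4

(1) the permitted window runs from December 25, 2022 + 11 = January 5, 2023 to December 25, 2022 + 56 = February 19, 2023; done February 4, 2023 — within the window.
(2) due by February 4, 2023 + 66 days = April 11, 2023; April 9, 2023 is within that limit.
(3) due by May 14, 2023 + 43 days = June 26, 2023; completed June 10, 2023, before the deadline.
(4) the permitted window runs from July 4, 2023 + 11 = July 15, 2023 to July 4, 2023 + 39 = August 12, 2023; July 13, 2023 is 2 days too early.
No need to go further; step 4 was not satisfied.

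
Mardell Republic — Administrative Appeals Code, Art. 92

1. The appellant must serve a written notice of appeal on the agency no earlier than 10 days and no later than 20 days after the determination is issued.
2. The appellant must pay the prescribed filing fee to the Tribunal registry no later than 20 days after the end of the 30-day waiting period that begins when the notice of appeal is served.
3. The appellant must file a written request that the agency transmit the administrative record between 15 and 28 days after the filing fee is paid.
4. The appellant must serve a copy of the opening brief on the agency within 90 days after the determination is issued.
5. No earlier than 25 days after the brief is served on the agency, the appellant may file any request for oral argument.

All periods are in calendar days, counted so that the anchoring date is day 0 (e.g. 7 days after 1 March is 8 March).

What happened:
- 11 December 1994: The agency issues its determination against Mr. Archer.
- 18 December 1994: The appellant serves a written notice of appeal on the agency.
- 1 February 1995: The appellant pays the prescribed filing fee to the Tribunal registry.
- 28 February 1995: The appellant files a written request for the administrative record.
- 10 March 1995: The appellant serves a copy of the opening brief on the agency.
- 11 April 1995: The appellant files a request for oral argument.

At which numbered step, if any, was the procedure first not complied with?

Step 1

(1) the permitted window runs from 11 December 1994 + 10 = 21 December 1994 to 11 December 1994 + 20 = 31 December 1994; 18 December 1994 is 3 days too early.
Later steps need not be reached.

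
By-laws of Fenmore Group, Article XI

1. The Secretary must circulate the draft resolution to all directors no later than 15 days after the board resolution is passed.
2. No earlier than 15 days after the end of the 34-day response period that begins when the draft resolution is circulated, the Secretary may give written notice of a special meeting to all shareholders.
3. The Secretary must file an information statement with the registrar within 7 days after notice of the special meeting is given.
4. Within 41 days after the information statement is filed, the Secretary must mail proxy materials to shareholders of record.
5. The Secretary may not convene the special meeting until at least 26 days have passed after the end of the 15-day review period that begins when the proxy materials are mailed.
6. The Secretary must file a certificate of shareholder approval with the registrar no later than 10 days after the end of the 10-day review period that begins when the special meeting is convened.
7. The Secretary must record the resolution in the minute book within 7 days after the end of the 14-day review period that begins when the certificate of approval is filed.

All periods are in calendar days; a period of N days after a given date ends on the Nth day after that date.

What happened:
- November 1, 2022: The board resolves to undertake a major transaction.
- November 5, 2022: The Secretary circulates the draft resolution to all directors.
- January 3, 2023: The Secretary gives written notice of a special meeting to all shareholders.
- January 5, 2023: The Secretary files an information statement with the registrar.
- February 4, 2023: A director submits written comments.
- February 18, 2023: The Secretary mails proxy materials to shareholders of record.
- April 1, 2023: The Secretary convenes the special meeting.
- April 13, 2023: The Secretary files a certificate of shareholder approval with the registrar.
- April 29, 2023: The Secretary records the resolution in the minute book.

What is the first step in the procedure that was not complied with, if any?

Step 4

(1) due by November 1, 2022 + 15 days = November 16, 2022; November 5, 2022 is within that limit.
(2) permitted from December 9, 2022 + 15 days = December 24, 2022 onward; done January 3, 2023, after the minimum wait.
(3) due by January 3, 2023 + 7 days = January 10, 2023; January 5, 2023 is within that limit.
(4) due by January 5, 2023 + 41 days = February 15, 2023; not done until February 18, 2023, 3 days after the deadline.
Later steps need not be reached.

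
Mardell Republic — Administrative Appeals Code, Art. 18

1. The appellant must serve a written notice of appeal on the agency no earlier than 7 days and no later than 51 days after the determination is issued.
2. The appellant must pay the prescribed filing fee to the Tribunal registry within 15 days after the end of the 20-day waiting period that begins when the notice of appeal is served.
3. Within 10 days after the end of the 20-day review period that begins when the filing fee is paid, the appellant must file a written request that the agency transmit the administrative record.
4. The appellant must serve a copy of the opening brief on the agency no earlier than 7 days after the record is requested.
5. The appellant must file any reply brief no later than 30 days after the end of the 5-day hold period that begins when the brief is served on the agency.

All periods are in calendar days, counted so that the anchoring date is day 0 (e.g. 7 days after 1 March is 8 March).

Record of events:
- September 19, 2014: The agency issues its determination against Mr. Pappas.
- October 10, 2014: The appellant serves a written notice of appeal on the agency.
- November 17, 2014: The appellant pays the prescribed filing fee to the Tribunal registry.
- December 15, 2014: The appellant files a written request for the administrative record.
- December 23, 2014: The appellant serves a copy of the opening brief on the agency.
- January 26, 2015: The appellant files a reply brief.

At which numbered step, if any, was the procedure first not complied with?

(1) the permitted window runs from September 19, 2014 + 7 = September 26, 2014 to September 19, 2014 + 51 = November 9, 2014; October 10, 2014 falls inside that range.
(2) due by October 30, 2014 + 15 days = November 14, 2014; done November 17, 2014 — 3 days late.

Step 2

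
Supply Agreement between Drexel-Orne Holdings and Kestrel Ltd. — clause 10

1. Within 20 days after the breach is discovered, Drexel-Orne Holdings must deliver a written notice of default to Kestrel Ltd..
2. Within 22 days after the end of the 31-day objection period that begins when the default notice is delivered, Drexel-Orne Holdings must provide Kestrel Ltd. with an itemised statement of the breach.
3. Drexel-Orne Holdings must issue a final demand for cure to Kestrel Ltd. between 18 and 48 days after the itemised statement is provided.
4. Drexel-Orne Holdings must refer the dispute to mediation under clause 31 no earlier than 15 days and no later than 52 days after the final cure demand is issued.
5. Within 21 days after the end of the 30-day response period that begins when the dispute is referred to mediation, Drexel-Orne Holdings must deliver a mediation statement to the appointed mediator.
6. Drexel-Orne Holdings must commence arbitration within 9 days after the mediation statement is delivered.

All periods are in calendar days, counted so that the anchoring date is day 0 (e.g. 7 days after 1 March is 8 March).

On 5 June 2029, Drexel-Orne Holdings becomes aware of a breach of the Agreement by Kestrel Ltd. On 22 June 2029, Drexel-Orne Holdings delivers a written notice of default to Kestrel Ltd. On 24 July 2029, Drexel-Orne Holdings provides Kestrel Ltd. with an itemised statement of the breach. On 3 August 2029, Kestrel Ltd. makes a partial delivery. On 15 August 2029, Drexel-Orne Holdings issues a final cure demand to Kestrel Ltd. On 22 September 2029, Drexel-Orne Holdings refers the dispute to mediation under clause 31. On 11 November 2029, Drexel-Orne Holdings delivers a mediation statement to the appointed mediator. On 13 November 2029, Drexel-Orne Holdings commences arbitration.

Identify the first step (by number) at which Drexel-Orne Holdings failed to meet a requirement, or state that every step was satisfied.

None — every step was satisfied

(1) due by 5 June 2029 + 20 days = 25 June 2029; 22 June 2029 is within that limit.
(2) due by 23 July 2029 + 22 days = 14 August 2029; completed 24 July 2029, before the deadline.
(3) the permitted window runs from 24 July 2029 + 18 = 11 August 2029 to 24 July 2029 + 48 = 10 September 2029; done 15 August 2029, which is between those dates.
(4) the permitted window runs from 15 August 2029 + 15 = 30 August 2029 to 15 August 2029 + 52 = 6 October 2029; done 22 September 2029 — within the window.
(5) due by 22 October 2029 + 21 days = 12 November 2029; completed 11 November 2029, before the deadline.
(6) due by 11 November 2029 + 9 days = 20 November 2029; 13 November 2029 is within that limit.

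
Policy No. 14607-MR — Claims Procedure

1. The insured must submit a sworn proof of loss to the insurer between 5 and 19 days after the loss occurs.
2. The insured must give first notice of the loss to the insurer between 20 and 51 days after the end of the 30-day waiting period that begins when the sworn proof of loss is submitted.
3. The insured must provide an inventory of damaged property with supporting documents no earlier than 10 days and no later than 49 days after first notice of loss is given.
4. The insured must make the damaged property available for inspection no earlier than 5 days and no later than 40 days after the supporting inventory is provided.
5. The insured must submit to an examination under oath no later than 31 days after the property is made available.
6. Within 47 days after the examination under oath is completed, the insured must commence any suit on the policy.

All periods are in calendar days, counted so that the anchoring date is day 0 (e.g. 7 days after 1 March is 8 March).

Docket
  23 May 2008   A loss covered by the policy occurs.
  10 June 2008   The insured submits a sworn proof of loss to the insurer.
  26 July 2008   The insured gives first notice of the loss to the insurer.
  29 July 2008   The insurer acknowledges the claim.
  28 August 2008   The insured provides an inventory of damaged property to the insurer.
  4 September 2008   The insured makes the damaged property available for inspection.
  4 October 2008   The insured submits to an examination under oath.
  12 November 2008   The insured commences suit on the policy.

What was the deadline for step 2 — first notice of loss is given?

The sworn proof of loss is submitted on 10 June 2008; the 30-day waiting period therefore ends 10 July 2008, and step 2 runs from that date. The window is 20–51 days after 10 July 2008; it closes on 30 August 2008.

30 August 2008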